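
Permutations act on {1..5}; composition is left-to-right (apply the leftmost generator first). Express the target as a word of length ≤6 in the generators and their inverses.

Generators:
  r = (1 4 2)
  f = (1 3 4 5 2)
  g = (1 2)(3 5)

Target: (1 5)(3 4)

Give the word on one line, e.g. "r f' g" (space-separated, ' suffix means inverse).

f f g f

  after f: (1 3 4 5 2)
  after f: (1 4 2 3 5)
  after g: (1 4)(2 5)
  after f: (1 5)(3 4)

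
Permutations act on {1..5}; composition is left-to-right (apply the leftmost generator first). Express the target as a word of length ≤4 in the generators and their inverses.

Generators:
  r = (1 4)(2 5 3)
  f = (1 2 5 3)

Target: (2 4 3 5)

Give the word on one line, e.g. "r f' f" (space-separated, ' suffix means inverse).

f' r f'

  after f': (1 3 5 2)
  after r: (1 2 4)
  after f': (2 4 3 5)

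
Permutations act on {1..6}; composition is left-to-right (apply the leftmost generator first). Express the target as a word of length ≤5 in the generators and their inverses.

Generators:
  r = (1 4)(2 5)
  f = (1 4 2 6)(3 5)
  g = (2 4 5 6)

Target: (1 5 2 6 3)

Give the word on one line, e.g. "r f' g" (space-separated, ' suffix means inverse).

  after f': (1 6 2 4)(3 5)
  after r': (1 6 5 3 2)
  after f': (1 2 6 3 4)
  after r: (1 5 2 6 3)

f' r' f' r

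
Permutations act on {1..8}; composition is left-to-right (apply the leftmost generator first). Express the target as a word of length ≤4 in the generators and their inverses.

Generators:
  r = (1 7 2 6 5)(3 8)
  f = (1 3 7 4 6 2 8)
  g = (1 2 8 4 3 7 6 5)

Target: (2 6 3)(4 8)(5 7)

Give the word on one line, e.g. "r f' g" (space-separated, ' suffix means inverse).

r f' r f

  after r: (1 7 2 6 5)(3 8)
  after f': (1 3 2 4 7 6 5 8)
  after r: (1 8 7 5 3 6)(2 4)
  after f: (2 6 3)(4 8)(5 7)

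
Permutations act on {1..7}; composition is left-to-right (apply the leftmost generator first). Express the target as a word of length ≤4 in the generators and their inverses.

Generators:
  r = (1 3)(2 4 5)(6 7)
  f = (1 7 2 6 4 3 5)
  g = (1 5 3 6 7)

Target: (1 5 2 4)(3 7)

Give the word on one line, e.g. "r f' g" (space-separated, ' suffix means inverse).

r g'

  after r: (1 3)(2 4 5)(6 7)
  after g': (1 5 2 4)(3 7)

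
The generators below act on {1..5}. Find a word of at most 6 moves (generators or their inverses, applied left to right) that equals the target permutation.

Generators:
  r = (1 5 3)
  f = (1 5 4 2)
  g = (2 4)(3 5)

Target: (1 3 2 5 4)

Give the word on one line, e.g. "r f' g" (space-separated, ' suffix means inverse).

  after r': (1 3 5)
  after g': (1 5)(2 4)
  after g': (1 3 5)
  after f: (1 3 4 2)
  after f: (1 3 2 5 4)

r' g' g' f f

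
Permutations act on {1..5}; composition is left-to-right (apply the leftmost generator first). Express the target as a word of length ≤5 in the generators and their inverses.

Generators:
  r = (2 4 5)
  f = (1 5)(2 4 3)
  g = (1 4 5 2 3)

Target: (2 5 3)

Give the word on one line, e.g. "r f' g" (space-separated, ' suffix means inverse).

  after r: (2 4 5)
  after f: (1 5 4)(2 3)
  after f: (3 4 5)
  after r': (2 5 3)

r f f r'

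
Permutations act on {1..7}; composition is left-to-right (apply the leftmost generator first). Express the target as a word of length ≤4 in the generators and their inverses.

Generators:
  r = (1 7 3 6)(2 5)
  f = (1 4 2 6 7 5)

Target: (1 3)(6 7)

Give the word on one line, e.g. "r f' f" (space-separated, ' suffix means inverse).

r r

  after r: (1 7 3 6)(2 5)
  after r: (1 3)(6 7)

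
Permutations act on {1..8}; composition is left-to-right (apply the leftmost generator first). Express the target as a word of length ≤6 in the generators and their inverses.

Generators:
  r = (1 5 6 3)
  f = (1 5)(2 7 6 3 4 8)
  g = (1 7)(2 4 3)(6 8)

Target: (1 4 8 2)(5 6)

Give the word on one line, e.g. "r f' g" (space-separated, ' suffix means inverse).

r' f f r' f'

  after r': (1 3 6 5)
  after f: (1 4 8 2 7 6)
  after f: (1 8 7 3 4 2 6 5)
  after r': (1 8 7 6)(2 5 3 4)
  after f': (1 4 8 2)(5 6)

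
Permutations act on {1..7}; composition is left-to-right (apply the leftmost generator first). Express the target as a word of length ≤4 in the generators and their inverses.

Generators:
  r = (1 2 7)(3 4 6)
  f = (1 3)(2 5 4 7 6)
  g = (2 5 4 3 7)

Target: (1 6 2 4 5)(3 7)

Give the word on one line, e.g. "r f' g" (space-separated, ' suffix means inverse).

f' r'

  after f': (1 3)(2 6 7 4 5)
  after r': (1 6 2 4 5)(3 7)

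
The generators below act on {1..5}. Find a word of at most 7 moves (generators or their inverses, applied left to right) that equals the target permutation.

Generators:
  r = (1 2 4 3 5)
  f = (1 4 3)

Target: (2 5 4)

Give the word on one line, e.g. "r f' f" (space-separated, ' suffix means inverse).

f r' f' r f'

  after f: (1 4 3)
  after r': (1 2)(3 5)
  after f': (1 2 3 5 4)
  after r: (1 4 2 5 3)
  after f': (2 5 4)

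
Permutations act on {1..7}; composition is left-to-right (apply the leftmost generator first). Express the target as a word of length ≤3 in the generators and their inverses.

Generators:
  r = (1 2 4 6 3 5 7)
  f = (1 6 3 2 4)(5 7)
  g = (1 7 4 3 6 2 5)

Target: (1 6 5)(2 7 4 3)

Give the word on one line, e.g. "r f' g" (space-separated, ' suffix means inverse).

  after r': (1 7 5 3 6 4 2)
  after g': (2 5 4 6 7)
  after f: (1 6 5)(2 7 4 3)

r' g' f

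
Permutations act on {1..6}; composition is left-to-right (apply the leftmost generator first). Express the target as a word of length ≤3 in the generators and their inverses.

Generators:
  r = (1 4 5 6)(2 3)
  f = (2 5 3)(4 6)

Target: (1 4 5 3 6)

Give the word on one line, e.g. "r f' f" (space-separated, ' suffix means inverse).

f f r

  after f: (2 5 3)(4 6)
  after f: (2 3 5)
  after r: (1 4 5 3 6)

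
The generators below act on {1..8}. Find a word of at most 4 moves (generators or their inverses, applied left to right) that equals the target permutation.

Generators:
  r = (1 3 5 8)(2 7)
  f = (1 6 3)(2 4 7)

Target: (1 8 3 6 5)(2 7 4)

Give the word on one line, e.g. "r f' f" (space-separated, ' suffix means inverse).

  after f': (1 3 6)(2 7 4)
  after r: (1 5 8)(3 6)(4 7)
  after r: (1 8 3 6 5)(2 7 4)

f' r r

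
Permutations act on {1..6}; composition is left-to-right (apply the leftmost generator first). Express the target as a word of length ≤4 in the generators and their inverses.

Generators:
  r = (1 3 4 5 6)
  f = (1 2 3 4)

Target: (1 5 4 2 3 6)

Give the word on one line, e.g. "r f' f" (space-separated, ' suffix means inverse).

  after r: (1 3 4 5 6)
  after r: (1 4 6 3 5)
  after r: (1 5 3 6 4)
  after f: (1 5 4 2 3 6)

r r r f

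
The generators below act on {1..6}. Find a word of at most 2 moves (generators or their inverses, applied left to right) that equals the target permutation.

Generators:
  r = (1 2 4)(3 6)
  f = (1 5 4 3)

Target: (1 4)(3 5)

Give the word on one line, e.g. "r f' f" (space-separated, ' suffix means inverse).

  after f: (1 5 4 3)
  after f: (1 4)(3 5)

f f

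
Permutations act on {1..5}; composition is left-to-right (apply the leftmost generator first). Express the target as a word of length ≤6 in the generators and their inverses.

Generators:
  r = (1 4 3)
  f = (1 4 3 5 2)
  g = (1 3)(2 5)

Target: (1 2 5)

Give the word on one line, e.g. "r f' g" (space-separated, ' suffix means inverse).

g f r g r'

  after g: (1 3)(2 5)
  after f: (1 5)(3 4)
  after r: (1 5 4)
  after g: (1 2 5 4 3)
  after r': (1 2 5)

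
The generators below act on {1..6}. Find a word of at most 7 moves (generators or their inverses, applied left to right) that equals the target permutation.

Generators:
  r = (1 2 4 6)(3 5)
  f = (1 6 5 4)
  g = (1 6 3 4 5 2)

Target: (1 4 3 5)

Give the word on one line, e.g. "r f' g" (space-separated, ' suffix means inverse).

  after g': (1 2 5 4 3 6)
  after r': (2 3 4 5)
  after g': (1 2 6)
  after f': (1 2)(4 5 6)
  after r: (1 4 3 5)

g' r' g' f' r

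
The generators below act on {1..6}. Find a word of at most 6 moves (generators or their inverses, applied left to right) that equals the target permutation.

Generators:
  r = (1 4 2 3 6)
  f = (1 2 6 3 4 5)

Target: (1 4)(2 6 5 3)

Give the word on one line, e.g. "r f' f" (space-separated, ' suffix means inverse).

  after f': (1 5 4 3 6 2)
  after r': (1 5)(2 6 4)
  after f: (2 3 4 6 5)
  after r: (1 4)(2 6 5 3)

f' r' f r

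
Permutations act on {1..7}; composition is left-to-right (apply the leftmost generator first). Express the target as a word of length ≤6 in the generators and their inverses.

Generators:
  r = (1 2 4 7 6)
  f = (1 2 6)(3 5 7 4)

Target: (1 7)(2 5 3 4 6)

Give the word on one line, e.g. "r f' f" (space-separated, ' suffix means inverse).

r r f f f

  after r: (1 2 4 7 6)
  after r: (1 4 6 2 7)
  after f: (1 3 5 7 2 4)
  after f: (1 5 4 2 3 7 6)
  after f: (1 7)(2 5 3 4 6)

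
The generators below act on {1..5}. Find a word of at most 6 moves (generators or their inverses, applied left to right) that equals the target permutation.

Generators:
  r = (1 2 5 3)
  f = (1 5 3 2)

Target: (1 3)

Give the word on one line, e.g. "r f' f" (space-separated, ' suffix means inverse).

f r f f r'

  after f: (1 5 3 2)
  after r: (1 3 5)
  after f: (1 2)
  after f: (2 5 3)
  after r': (1 3)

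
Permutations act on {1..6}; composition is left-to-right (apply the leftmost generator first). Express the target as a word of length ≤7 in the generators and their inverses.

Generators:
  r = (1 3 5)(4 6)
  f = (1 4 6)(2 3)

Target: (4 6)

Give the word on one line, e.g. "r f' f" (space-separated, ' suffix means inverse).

  after f: (1 4 6)(2 3)
  after r: (1 6 3 2 5)
  after r: (1 4 6 5 3 2)
  after r: (1 6)(2 3)
  after f: (4 6)

f r r r f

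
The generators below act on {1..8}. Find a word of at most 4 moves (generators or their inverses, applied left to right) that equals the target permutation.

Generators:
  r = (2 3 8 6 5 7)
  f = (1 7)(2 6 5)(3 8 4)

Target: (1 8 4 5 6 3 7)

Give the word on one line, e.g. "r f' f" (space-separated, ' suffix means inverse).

  after f: (1 7)(2 6 5)(3 8 4)
  after r': (1 5 7)(2 8 4)
  after r': (1 6 8 4 7)(2 3)
  after r': (1 8 4 5 6 3 7)

f r' r' r'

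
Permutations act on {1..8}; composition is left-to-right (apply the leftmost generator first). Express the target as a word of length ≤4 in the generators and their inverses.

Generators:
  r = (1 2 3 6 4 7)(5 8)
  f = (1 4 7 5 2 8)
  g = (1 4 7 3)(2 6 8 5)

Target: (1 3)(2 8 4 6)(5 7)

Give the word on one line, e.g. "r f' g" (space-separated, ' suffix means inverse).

  after f: (1 4 7 5 2 8)
  after r': (1 6 3 2 5)(7 8)
  after r': (1 3)(2 8 4 6)(5 7)

f r' r'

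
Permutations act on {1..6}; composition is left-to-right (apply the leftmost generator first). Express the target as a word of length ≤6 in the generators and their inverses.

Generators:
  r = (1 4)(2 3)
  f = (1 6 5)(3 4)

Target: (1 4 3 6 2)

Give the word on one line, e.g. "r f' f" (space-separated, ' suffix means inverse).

f' r' f r

  after f': (1 5 6)(3 4)
  after r': (1 5 6 4 2 3)
  after f: (2 4)(3 6)
  after r: (1 4 3 6 2)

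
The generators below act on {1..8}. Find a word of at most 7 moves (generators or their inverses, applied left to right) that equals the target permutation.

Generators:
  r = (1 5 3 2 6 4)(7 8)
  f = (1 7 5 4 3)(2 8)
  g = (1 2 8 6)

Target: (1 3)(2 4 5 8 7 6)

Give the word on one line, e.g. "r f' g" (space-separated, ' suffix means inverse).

  after g: (1 2 8 6)
  after f: (1 8 6 7 5 4 3)
  after g': (1 2)(3 6 7 5 4)
  after r': (1 3 2 4 5 6 8 7)
  after g': (1 3)(2 4 5 8 7 6)

g f g' r' g'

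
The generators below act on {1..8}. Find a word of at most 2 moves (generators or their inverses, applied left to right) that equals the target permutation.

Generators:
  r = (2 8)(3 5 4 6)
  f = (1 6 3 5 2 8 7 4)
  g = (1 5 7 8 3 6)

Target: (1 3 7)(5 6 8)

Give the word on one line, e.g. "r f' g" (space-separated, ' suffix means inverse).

g' g'

  after g': (1 6 3 8 7 5)
  after g': (1 3 7)(5 6 8)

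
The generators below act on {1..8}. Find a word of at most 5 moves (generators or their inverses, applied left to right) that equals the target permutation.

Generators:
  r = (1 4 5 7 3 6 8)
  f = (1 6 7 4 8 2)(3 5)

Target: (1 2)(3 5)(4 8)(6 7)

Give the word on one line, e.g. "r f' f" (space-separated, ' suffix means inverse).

  after r': (1 8 6 3 7 5 4)
  after f': (1 4 2 8)(3 6 5 7)
  after r': (2 6 4)
  after f': (1 2)(3 5)(4 8)(6 7)

r' f' r' f'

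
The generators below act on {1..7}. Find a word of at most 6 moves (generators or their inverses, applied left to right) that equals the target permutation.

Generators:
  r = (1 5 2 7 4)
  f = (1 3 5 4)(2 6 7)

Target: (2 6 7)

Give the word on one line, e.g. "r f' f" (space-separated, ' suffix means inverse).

f f f f

  after f: (1 3 5 4)(2 6 7)
  after f: (1 5)(2 7 6)(3 4)
  after f: (1 4 5 3)
  after f: (2 6 7)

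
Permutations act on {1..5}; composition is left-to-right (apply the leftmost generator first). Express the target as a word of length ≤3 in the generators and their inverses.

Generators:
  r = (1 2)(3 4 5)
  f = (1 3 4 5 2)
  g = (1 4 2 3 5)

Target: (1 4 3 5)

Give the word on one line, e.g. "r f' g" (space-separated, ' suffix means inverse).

g f' r

  after g: (1 4 2 3 5)
  after f': (1 3 4 5 2)
  after r: (1 4 3 5)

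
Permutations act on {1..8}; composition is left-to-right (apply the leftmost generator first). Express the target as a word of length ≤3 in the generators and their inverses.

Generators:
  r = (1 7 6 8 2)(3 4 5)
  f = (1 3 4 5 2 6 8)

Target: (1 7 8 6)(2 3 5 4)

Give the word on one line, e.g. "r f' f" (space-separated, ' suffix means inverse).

  after r: (1 7 6 8 2)(3 4 5)
  after f: (1 7 8 6)(2 3 5 4)

r f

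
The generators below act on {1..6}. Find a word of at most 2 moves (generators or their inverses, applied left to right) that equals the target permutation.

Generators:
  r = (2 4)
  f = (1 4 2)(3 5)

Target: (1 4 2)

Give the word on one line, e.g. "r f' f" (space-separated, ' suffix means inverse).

  after f': (1 2 4)(3 5)
  after f': (1 4 2)

f' f'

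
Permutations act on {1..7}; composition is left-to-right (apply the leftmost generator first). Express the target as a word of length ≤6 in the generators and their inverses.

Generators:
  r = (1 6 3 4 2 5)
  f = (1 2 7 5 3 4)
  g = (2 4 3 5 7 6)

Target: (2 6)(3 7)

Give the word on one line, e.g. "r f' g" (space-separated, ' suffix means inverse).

f g' f r'

  after f: (1 2 7 5 3 4)
  after g': (1 6 7 3 2 5 4)
  after f: (1 6 5)(2 3 7 4)
  after r': (2 6)(3 7)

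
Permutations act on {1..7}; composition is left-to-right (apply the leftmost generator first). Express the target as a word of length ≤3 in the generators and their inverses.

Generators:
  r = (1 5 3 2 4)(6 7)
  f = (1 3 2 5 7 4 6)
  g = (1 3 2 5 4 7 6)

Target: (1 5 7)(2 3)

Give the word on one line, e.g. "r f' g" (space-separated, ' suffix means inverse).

  after f': (1 6 4 7 5 2 3)
  after r: (1 7 3 5 4 6)
  after f': (1 5 7)(2 3)

f' r f'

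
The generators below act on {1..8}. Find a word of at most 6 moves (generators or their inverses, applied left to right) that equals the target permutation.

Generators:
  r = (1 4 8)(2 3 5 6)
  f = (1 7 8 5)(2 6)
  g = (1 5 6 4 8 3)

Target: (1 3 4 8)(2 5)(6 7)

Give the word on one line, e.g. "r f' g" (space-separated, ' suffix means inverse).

  after g': (1 3 8 4 6 5)
  after f': (1 3 7)(2 6 8 4)
  after r: (1 5 6)(3 7 4)
  after f: (2 6 7 4 3 8 5)
  after g': (1 3 4 8)(2 5)(6 7)

g' f' r f g'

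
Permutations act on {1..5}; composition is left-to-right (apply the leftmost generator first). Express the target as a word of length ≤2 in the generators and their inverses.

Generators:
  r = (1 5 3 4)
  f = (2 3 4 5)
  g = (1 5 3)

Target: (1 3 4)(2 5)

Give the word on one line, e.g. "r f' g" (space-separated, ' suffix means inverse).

f g'

  after f: (2 3 4 5)
  after g': (1 3 4)(2 5)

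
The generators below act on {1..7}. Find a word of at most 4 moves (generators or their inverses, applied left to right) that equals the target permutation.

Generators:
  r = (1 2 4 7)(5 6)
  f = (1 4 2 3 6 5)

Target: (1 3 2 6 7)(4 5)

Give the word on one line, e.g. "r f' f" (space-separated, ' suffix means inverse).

  after f': (1 5 6 3 2 4)
  after f': (1 6 2)(3 4 5)
  after f': (1 3)(2 5)(4 6)
  after r: (1 3 2 6 7)(4 5)

f' f' f' r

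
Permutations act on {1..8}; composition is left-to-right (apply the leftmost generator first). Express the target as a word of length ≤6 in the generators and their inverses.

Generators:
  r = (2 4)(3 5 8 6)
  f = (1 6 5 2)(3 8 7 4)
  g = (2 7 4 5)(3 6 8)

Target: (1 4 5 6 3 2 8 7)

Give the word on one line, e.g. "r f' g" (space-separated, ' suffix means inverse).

  after f': (1 2 5 6)(3 4 7 8)
  after r': (1 4 7 5 8 6)(2 3)
  after g: (1 5 3 7 2 6)
  after f: (1 2 5 8 7)(3 4)
  after r: (1 4 5 6 3 2 8 7)

f' r' g f r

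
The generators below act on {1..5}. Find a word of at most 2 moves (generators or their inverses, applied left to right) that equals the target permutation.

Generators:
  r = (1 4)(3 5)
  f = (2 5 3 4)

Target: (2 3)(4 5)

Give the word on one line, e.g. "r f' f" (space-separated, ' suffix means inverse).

  after f': (2 4 3 5)
  after f': (2 3)(4 5)

f' f'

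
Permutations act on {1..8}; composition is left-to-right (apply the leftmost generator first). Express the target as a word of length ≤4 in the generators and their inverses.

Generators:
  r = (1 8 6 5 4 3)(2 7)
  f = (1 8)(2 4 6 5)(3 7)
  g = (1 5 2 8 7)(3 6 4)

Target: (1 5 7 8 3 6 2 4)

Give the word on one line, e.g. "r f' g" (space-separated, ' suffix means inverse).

  after g': (1 7 8 2 5)(3 4 6)
  after r': (1 2 6 4 8 7)(3 5)
  after f': (1 5 7 8 3 6 2 4)

g' r' f'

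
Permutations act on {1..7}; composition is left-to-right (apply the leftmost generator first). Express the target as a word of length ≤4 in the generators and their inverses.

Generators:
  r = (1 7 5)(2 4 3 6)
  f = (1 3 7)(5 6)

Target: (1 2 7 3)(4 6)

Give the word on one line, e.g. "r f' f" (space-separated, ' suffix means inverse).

  after f: (1 3 7)(5 6)
  after r': (1 4 2 6 7 5 3)
  after f': (1 4 2 5)(3 7 6)
  after r': (1 2 7 3)(4 6)

f r' f' r'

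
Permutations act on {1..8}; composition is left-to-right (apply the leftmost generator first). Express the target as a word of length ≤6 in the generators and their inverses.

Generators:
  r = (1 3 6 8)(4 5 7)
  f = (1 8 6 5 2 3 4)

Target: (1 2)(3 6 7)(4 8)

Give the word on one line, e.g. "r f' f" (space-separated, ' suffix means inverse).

  after f: (1 8 6 5 2 3 4)
  after r': (1 6 4 8 3 7 5 2)
  after r': (1 3 5 2 8)(4 6 7)
  after f': (1 2)(3 6 7)(4 8)

f r' r' f'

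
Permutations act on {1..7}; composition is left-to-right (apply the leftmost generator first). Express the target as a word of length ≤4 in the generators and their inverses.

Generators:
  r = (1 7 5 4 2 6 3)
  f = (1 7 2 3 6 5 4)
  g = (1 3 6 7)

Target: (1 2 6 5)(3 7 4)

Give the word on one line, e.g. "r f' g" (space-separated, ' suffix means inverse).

  after r': (1 3 6 2 4 5 7)
  after r': (1 6 4 7 3 2 5)
  after g': (1 3 2 5 7)(4 6)
  after f': (1 2 6 5)(3 7 4)

r' r' g' f'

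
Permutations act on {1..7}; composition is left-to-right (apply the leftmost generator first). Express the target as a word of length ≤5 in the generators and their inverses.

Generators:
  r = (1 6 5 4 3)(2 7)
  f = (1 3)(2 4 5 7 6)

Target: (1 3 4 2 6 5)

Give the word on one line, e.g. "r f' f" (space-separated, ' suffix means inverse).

f f r'

  after f: (1 3)(2 4 5 7 6)
  after f: (2 5 6 4 7)
  after r': (1 3 4 2 6 5)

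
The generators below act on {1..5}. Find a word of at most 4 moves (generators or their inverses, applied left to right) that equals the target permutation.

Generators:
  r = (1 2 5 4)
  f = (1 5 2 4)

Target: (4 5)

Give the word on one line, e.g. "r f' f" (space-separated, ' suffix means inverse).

  after r': (1 4 5 2)
  after r': (1 5)(2 4)
  after f': (4 5)

r' r' f'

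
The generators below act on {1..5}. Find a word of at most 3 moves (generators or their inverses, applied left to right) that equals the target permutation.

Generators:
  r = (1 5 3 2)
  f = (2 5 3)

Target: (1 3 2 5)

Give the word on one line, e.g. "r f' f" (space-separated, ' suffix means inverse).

  after r': (1 2 3 5)
  after f': (1 3 2 5)

r' f'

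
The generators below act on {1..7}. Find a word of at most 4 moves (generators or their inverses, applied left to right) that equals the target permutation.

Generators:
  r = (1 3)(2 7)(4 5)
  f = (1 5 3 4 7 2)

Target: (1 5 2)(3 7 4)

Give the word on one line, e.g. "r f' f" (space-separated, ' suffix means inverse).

  after f': (1 2 7 4 3 5)
  after f': (1 7 3)(2 4 5)
  after f': (1 4)(2 3)(5 7)
  after r: (1 5 2)(3 7 4)

f' f' f' r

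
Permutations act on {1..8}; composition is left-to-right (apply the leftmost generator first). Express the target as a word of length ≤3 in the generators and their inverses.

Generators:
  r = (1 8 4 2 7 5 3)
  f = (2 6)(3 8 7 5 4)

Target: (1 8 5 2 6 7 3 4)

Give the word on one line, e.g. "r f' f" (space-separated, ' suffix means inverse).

  after f: (2 6)(3 8 7 5 4)
  after r: (1 8 5 2 6 7 3 4)

f r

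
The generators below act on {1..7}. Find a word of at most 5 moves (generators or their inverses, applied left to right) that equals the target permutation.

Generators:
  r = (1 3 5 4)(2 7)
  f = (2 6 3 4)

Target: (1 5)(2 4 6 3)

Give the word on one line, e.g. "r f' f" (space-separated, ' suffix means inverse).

f f r' r'

  after f: (2 6 3 4)
  after f: (2 3)(4 6)
  after r': (1 4 6 5 3 7 2)
  after r': (1 5)(2 4 6 3)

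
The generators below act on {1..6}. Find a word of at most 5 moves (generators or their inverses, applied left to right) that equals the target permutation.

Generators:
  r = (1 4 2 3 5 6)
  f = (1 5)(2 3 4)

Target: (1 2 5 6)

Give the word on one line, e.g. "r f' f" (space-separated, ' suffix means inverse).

  after f': (1 5)(2 4 3)
  after r': (1 3 4 2)(5 6)
  after f': (1 2 5 6)

f' r' f'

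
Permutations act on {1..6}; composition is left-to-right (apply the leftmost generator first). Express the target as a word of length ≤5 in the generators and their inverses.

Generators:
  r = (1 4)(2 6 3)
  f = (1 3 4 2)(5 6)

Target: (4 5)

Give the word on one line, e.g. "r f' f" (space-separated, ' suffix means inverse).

f' r' f'

  after f': (1 2 4 3)(5 6)
  after r': (1 3 4 6 5 2)
  after f': (4 5)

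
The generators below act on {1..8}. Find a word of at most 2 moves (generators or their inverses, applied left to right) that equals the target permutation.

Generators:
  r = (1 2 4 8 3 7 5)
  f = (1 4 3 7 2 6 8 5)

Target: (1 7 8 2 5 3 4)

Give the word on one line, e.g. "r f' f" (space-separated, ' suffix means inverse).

  after r': (1 5 7 3 8 4 2)
  after r': (1 7 8 2 5 3 4)

r' r'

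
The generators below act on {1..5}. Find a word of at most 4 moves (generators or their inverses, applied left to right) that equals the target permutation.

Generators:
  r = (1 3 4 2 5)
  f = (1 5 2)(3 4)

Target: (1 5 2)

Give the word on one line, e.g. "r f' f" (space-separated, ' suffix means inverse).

  after f: (1 5 2)(3 4)
  after f: (1 2 5)
  after f: (3 4)
  after f: (1 5 2)

f f f f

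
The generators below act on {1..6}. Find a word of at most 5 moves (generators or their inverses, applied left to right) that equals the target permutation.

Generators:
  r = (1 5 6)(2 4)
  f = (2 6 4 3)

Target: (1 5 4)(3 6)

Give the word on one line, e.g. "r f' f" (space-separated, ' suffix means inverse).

  after f': (2 3 4 6)
  after r: (1 5 6 4)(2 3)
  after f: (1 5 4)(3 6)

f' r f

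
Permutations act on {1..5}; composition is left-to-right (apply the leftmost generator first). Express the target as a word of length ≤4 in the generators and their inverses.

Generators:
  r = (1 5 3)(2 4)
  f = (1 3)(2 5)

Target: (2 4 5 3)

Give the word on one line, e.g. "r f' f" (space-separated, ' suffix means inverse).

  after r': (1 3 5)(2 4)
  after f: (2 4 5 3)

r' f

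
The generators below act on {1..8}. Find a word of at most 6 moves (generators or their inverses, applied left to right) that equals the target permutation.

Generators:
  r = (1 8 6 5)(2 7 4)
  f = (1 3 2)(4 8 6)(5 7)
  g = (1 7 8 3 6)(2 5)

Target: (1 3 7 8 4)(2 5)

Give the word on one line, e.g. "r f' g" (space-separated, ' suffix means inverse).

  after f: (1 3 2)(4 8 6)(5 7)
  after r: (1 3 7)(2 8 5 4 6)
  after f': (2 4 8 7)(3 5 6)
  after r: (1 8 4 6 3)
  after g: (1 3 7 8 4)(2 5)

f r f' r g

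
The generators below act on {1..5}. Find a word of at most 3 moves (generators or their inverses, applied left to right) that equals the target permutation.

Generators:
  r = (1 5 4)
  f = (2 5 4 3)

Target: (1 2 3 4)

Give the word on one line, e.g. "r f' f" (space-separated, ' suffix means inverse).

  after r': (1 4 5)
  after r': (1 5 4)
  after f': (1 2 3 4)

r' r' f'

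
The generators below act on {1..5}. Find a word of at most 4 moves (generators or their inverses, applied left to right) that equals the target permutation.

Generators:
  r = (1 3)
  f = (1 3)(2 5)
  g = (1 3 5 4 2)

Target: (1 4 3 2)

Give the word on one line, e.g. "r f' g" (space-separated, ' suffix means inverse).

  after f: (1 3)(2 5)
  after r': (2 5)
  after g': (1 2 3)(4 5)
  after g': (1 4 3 2)

f r' g' g'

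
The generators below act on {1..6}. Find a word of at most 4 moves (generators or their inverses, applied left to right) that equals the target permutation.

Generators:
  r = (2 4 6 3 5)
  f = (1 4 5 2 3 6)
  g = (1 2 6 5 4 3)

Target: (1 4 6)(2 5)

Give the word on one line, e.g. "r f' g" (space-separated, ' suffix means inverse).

  after g: (1 2 6 5 4 3)
  after r: (1 4 5 6 2 3)
  after f: (1 5)(2 6 3 4)
  after g: (1 4 6)(2 5)

g r f g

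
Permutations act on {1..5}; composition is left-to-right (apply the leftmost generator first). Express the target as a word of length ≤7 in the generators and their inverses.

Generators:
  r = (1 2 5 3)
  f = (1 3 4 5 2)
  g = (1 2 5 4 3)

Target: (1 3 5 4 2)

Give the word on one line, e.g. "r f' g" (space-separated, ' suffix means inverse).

  after f': (1 2 5 4 3)
  after r: (1 5 4)(2 3)
  after r: (1 3 5 4 2)
  after f': (3 4 5)
  after g': (1 3 5 4 2)

f' r r f' g'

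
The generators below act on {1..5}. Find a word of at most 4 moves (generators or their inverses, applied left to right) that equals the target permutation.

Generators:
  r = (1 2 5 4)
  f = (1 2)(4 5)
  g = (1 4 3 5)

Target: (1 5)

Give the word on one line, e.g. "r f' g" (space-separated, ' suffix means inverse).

  after r': (1 4 5 2)
  after f': (1 5)

r' f'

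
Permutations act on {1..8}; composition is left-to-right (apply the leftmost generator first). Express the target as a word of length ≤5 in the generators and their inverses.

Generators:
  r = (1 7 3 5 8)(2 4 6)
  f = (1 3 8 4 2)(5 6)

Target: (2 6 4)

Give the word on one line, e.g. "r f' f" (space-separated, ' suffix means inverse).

  after r: (1 7 3 5 8)(2 4 6)
  after r: (1 3 8 7 5)(2 6 4)
  after r: (1 5 7 8 3)
  after r: (1 8 5 3 7)(2 4 6)
  after r: (2 6 4)

r r r r r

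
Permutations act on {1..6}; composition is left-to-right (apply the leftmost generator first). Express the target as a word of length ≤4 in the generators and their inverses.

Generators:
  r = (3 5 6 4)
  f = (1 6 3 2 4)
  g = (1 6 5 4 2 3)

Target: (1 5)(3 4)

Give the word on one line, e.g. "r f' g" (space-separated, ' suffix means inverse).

  after g: (1 6 5 4 2 3)
  after f: (1 3 6 5)
  after r: (1 5)(3 4)

g f r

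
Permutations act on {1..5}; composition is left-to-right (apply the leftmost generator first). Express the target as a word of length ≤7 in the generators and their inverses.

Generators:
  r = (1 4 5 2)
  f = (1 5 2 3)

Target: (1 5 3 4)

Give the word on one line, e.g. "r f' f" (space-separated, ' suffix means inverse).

f' r' r' f f

  after f': (1 3 2 5)
  after r': (1 3 5 2 4)
  after r': (1 3 4 2)
  after f: (2 5)(3 4)
  after f: (1 5 3 4)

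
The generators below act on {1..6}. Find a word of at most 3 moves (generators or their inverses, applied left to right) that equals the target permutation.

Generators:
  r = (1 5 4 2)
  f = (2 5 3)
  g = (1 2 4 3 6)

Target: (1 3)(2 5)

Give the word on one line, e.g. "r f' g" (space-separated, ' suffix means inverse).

r' f' r'

  after r': (1 2 4 5)
  after f': (1 3 5)(2 4)
  after r': (1 3)(2 5)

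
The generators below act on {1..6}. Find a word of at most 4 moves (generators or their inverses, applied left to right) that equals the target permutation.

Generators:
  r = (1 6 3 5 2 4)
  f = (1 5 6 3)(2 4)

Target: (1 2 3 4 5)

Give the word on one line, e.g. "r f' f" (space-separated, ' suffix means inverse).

r' f' r f

  after r': (1 4 2 5 3 6)
  after f': (1 2)(3 5 6)
  after r: (1 4)(2 6 5 3)
  after f: (1 2 3 4 5)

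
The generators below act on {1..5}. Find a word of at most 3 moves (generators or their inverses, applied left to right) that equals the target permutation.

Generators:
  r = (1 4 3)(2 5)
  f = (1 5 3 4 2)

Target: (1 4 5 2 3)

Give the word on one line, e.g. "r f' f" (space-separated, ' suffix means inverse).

f' f'

  after f': (1 2 4 3 5)
  after f': (1 4 5 2 3)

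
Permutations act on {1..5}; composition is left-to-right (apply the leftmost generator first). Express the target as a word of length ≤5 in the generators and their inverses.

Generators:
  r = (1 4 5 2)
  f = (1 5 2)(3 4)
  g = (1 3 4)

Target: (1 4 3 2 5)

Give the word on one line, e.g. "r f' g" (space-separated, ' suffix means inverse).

  after g: (1 3 4)
  after r: (1 3 5 2)
  after f: (1 4 3 2 5)

g r f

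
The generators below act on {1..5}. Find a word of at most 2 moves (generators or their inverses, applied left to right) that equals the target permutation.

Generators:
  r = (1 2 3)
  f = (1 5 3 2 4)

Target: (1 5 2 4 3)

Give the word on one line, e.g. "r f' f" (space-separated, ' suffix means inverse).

f r'

  after f: (1 5 3 2 4)
  after r': (1 5 2 4 3)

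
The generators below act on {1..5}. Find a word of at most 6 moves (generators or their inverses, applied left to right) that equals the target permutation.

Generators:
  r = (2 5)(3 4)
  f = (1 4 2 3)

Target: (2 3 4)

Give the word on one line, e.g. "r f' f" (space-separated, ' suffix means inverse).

  after r: (2 5)(3 4)
  after f': (1 3)(2 5 4)
  after r: (1 4 5 3)
  after f': (2 4 5)
  after r': (2 3 4)

r f' r f' r'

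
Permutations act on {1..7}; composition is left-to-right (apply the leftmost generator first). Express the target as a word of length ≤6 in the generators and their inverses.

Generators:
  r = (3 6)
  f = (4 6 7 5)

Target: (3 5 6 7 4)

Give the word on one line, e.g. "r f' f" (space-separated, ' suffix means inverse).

  after r: (3 6)
  after f: (3 7 5 4 6)
  after r': (3 7 5 4)
  after f: (3 5 6 7 4)

r f r' f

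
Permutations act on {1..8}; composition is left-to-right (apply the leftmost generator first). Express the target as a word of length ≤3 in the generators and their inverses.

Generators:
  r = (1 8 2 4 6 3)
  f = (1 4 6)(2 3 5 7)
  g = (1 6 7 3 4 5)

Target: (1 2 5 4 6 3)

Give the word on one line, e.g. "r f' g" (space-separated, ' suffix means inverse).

  after f: (1 4 6)(2 3 5 7)
  after g': (1 3 4)(2 7)(5 6)
  after f': (1 2 5 4 6 3)

f g' f'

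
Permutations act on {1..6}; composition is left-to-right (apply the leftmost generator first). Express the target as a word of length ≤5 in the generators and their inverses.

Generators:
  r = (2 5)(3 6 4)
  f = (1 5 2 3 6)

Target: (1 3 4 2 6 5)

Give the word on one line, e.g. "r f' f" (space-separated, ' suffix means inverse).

  after r': (2 5)(3 4 6)
  after f': (1 6 2)(3 4)
  after f': (1 3 4 2 6 5)

r' f' f'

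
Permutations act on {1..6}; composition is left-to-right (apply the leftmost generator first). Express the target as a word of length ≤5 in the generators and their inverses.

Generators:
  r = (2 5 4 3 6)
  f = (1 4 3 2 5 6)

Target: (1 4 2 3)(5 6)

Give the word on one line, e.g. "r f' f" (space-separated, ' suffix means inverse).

f' f' r

  after f': (1 6 5 2 3 4)
  after f': (1 5 3)(2 4 6)
  after r: (1 4 2 3)(5 6)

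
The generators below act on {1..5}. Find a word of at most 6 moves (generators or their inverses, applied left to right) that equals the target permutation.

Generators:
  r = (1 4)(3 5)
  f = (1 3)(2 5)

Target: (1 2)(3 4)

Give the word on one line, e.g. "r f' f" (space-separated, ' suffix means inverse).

f r' r' r' f'

  after f: (1 3)(2 5)
  after r': (1 5 2 3 4)
  after r': (1 3)(2 5)
  after r': (1 5 2 3 4)
  after f': (1 2)(3 4)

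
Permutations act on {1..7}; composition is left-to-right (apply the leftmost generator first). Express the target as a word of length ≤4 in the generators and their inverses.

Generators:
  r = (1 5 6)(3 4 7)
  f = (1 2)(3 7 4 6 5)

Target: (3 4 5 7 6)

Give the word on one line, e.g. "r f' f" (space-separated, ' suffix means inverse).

  after f: (1 2)(3 7 4 6 5)
  after f: (3 4 5 7 6)

f f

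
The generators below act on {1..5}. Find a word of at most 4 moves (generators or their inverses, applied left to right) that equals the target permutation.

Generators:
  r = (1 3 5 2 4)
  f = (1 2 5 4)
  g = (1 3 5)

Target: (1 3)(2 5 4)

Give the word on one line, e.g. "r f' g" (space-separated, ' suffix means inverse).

  after g: (1 3 5)
  after f: (1 3 4)(2 5)
  after g': (2 3 4 5)
  after r: (1 3)(2 5 4)

g f g' r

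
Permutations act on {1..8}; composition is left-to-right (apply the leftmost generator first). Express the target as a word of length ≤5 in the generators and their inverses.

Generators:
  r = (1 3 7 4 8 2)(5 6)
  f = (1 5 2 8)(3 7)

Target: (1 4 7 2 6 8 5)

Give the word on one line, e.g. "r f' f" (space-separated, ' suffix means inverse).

f' r' f' f'

  after f': (1 8 2 5)(3 7)
  after r': (1 4 7)(2 6 5)
  after f': (1 4 3 7 8 2 6)
  after f': (1 4 7 2 6 8 5)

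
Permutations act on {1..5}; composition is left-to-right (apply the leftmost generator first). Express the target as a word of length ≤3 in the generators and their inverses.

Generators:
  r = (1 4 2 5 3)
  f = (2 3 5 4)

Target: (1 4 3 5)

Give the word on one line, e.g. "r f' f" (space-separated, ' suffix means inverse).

  after r': (1 3 5 2 4)
  after f': (1 2 5 4)
  after r': (1 4 3 5)

r' f' r'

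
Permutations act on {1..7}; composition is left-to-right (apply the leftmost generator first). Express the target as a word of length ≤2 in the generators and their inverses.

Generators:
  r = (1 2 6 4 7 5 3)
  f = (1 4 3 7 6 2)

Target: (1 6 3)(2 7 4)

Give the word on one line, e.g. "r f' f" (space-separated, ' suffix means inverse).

f' f'

  after f': (1 2 6 7 3 4)
  after f': (1 6 3)(2 7 4)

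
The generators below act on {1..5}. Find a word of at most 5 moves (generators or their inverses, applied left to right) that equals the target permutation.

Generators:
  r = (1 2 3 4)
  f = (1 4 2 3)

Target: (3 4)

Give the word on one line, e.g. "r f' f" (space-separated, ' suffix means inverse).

  after f': (1 3 2 4)
  after r': (1 2 3)
  after r': (3 4)

f' r' r'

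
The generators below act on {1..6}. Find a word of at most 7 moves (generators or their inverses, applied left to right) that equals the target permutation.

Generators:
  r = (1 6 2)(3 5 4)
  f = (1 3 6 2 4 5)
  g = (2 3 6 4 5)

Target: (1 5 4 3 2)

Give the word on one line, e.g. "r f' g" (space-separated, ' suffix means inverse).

g' f' g f g

  after g': (2 5 4 6 3)
  after f': (1 5 2 4 3 6)
  after g: (1 2 5 3 4 6)
  after f: (1 4 2)(3 5 6)
  after g: (1 5 4 3 2)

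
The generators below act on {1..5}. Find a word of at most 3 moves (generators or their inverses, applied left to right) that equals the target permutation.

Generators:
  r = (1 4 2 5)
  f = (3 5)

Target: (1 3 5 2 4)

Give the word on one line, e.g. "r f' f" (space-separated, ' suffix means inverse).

  after r': (1 5 2 4)
  after f': (1 3 5 2 4)

r' f'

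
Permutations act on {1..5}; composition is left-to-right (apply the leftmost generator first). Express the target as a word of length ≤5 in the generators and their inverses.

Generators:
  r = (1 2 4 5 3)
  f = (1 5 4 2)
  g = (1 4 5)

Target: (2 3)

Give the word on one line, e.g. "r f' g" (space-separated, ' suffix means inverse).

r f r' g' r

  after r: (1 2 4 5 3)
  after f: (3 5)
  after r': (1 3 4 2)
  after g': (1 3)(2 5 4)
  after r: (2 3)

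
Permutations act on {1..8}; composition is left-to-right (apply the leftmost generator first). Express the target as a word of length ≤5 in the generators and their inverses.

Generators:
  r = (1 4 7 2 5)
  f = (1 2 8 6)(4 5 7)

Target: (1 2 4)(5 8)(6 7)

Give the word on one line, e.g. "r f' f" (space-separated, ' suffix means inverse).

r f' f' r'

  after r: (1 4 7 2 5)
  after f': (1 7)(2 4 5 6 8)
  after f': (1 5 8)(2 7 6)
  after r': (1 2 4)(5 8)(6 7)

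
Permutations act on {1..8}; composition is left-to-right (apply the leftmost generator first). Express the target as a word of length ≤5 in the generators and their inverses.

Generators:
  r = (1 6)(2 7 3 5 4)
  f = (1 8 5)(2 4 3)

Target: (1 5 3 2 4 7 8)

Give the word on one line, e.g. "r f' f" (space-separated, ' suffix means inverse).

r r f'

  after r: (1 6)(2 7 3 5 4)
  after r: (2 3 4 7 5)
  after f': (1 5 3 2 4 7 8)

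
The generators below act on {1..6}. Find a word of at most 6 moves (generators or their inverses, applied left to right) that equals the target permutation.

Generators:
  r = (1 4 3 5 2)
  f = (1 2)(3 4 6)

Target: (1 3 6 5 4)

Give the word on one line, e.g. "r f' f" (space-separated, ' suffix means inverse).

  after r: (1 4 3 5 2)
  after f: (1 6 3 5)
  after r': (1 6 4)(2 5)
  after f': (1 4 2 5)(3 6)
  after r: (1 3 6 5 4)

r f r' f' r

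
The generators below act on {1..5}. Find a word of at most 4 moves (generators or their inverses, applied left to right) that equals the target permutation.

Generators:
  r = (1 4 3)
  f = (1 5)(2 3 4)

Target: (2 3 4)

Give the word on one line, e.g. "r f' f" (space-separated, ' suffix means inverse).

  after f': (1 5)(2 4 3)
  after f': (2 3 4)

f' f'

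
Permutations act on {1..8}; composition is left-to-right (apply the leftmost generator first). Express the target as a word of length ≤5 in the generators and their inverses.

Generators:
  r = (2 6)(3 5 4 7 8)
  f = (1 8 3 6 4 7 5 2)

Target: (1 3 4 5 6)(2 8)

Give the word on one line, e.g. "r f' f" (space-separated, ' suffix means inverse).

  after f': (1 2 5 7 4 6 3 8)
  after r': (1 6 8)(2 3 7 5 4)
  after f': (1 3 4 5 6)(2 8)

f' r' f'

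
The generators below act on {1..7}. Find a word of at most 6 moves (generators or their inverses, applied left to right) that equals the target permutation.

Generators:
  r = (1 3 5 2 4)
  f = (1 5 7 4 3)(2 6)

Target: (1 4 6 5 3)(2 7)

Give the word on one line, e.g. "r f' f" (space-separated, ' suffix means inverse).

  after f': (1 3 4 7 5)(2 6)
  after r: (1 5 3)(2 6 4 7)
  after f: (1 7 6 3 5)
  after r': (1 7 6)(2 5 4)
  after f: (1 4 6 5 3)(2 7)

f' r f r' f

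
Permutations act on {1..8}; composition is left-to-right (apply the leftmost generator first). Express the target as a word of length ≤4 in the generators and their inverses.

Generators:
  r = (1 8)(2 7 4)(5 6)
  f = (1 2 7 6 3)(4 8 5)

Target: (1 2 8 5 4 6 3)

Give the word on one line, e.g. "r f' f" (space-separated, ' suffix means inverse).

r r f

  after r: (1 8)(2 7 4)(5 6)
  after r: (2 4 7)
  after f: (1 2 8 5 4 6 3)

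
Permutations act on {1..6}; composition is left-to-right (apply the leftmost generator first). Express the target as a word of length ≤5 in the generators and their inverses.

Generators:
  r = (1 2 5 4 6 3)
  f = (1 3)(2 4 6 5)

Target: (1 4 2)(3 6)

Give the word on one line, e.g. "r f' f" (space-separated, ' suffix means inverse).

  after r': (1 3 6 4 5 2)
  after r': (1 6 5)(2 3 4)
  after f: (1 5 3 6 2)
  after r': (1 2 3 4 5 6)
  after f: (1 4 2)(3 6)

r' r' f r' f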